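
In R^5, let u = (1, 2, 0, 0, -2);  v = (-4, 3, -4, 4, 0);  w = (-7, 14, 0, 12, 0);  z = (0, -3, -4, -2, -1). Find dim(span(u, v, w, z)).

3

Form the matrix with u, v, w, z as columns and reduce.
Reduction leaves 3 leading entries, giving rank 3.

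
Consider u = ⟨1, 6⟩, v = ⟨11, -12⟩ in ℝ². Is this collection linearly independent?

linearly independent

Place the vectors as rows of a 2×2 matrix and reduce to echelon form.
The reduction yields 2 nonzero rows, so the rank is 2.
Since rank = 2 (the number of vectors), the set is linearly independent.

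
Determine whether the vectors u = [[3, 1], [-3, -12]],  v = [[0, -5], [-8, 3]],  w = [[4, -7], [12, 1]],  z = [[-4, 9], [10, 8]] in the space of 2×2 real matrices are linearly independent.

Write each element as a coordinate vector in ℝ⁴ using {E₁₁, E₁₂, E₂₁, E₂₂}.
Row-reduce the matrix whose columns are u, v, w, z.
The reduction yields 4 nonzero rows, so the rank is 4.
Since rank = 4 (the number of vectors), the set is linearly independent.

linearly independent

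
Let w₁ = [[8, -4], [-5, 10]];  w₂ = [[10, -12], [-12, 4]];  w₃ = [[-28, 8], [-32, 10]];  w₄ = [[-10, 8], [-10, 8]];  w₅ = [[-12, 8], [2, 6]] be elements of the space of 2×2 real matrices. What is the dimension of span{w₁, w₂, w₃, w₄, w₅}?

dim = 4

Use coordinates relative to {E₁₁, E₁₂, E₂₁, E₂₂}.
Apply Gaussian elimination to the matrix whose rows are w₁, w₂, w₃, w₄, w₅.
The echelon form has 4 nonzero rows, so the rank is 4.
(With 5 elements in a 4-dimensional space the rank is at most 4.)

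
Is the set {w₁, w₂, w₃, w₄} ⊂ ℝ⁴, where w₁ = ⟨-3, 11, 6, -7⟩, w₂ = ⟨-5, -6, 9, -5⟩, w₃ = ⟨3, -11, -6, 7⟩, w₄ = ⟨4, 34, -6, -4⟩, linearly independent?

linearly dependent

The matrix [w₁|w₂|w₃|w₄] has determinant 0.
A zero determinant means the columns are linearly dependent.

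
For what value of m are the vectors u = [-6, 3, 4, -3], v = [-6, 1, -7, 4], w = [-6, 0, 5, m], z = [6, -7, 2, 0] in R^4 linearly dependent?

The set is linearly dependent precisely when det[u; v; w; z] = 0.
The determinant works out to -336*m - 1050.
Setting this to zero gives m = -25/8.

m = -25/8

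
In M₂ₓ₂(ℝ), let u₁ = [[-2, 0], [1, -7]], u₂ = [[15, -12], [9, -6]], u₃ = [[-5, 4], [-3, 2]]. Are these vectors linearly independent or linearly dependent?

Take coordinates with respect to the standard basis {E₁₁, E₁₂, E₂₁, E₂₂}.
One vector is a scalar multiple of another, so the set is dependent.

linearly dependent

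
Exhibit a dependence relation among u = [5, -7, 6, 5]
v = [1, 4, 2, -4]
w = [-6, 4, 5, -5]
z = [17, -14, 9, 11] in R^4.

Write the vectors as columns of a matrix and find a nonzero vector in its null space.
The free variable yields coefficients (2, 1, -1, -1) (any nonzero multiple also works).

2u + v - w - z = 0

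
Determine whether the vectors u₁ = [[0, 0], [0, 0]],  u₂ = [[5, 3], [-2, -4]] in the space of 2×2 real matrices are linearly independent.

Write each element as a coordinate vector in ℝ⁴ using {E₁₁, E₁₂, E₂₁, E₂₂}.
One of the vectors is the zero vector, so the set is linearly dependent.

linearly dependent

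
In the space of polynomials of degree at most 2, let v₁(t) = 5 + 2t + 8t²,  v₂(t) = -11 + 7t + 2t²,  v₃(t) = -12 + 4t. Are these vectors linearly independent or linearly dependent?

Write each element as a coordinate vector in ℝ³ using {1, t, t²}.
The matrix [v₁|v₂|v₃] has determinant 232.
A nonzero determinant means the columns are linearly independent.

linearly independent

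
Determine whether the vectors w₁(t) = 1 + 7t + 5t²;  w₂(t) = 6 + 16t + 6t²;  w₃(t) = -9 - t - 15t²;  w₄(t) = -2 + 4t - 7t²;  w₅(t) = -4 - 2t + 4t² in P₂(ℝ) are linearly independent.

Take coordinates with respect to the standard basis {1, t, t²}.
There are 5 vectors in a 3-dimensional space, so they cannot be linearly independent.

linearly dependent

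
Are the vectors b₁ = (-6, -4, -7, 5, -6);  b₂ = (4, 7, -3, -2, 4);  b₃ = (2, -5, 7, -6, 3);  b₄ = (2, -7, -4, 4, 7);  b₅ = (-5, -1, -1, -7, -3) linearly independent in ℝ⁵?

linearly independent

Form the 5×5 matrix with these as columns; its determinant is 13697.
A nonzero determinant means the columns are linearly independent.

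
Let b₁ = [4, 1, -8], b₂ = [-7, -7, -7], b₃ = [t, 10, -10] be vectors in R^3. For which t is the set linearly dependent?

The vectors are dependent exactly when the determinant of the matrix with rows b₁, b₂, b₃ vanishes.
Expanding, det = 1050 - 63*t.
This vanishes exactly when t = 50/3.

t = 50/3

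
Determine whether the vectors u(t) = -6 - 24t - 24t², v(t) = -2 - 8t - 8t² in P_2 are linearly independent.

Take coordinates with respect to the standard basis {1, t, t²}.
One vector is a scalar multiple of another, so the set is dependent.

linearly dependent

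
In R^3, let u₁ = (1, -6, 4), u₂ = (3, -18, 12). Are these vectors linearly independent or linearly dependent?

linearly dependent

Place the vectors as rows of a 2×3 matrix and reduce to echelon form.
The reduction yields 1 nonzero row, so the rank is 1.
Since rank 1 < 2, the set is linearly dependent.
Indeed 3u₁ - u₂ = 0.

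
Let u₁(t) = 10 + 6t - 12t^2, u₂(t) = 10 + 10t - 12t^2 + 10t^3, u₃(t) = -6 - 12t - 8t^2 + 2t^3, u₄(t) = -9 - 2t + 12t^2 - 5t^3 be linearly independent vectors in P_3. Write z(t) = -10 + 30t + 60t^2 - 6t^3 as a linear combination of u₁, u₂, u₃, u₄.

z = -2u₁ + u₂ - 3u₃ + 2u₄

Work in coordinates with respect to the standard basis {1, t, …, t^3}.
Since u₁, u₂, u₃, u₄ are independent, the coefficients expressing z are uniquely determined by a linear system.
Row-reducing the augmented matrix gives the unique coefficients (c₁, …, c₄) = (-2, 1, -3, 2).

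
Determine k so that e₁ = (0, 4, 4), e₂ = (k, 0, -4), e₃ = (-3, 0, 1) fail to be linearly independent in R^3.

k = 12

Dependence holds iff the 3×3 matrix [e₁ e₂ e₃] is singular.
Cofactor expansion gives det = 48 - 4*k.
Setting this to zero gives k = 12.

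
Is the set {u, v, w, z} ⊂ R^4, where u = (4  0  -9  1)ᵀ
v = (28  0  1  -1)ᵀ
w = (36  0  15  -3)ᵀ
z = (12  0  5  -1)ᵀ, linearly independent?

One vector is a scalar multiple of another, so the set is dependent.

linearly dependent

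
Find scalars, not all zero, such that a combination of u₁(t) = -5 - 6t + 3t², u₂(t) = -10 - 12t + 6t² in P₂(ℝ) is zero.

Pass to coordinate vectors relative to the basis {1, t, t²}.
Write the vectors as columns of a matrix and find a nonzero vector in its null space.
One solution (up to scaling) is (2, -1).

2u₁ - u₂ = 0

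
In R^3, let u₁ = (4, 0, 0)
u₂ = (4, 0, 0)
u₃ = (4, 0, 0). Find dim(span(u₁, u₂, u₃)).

Apply Gaussian elimination to the matrix whose rows are u₁, u₂, u₃.
Reduction leaves 1 leading entry, giving rank 1.

1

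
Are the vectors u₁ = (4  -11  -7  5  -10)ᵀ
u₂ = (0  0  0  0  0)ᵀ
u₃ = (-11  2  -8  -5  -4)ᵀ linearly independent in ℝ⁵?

linearly dependent

One of the vectors is the zero vector, so the set is linearly dependent.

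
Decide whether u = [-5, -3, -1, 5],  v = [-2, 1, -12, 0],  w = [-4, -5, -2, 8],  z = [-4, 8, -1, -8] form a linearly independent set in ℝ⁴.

Place the vectors as rows of a 4×4 matrix and reduce to echelon form.
The reduction yields 4 nonzero rows, so the rank is 4.
Since rank = 4 (the number of vectors), the set is linearly independent.

linearly independent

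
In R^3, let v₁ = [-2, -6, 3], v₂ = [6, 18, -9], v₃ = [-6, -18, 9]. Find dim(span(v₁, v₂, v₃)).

Put the 3×3 matrix [v₁|v₂|v₃] into echelon form.
Exactly 1 pivot survives; hence the rank is 1.

dim = 1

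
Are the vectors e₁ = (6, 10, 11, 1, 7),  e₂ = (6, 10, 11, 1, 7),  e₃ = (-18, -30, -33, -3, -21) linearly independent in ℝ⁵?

linearly dependent

Two of the vectors are equal, giving an immediate dependence.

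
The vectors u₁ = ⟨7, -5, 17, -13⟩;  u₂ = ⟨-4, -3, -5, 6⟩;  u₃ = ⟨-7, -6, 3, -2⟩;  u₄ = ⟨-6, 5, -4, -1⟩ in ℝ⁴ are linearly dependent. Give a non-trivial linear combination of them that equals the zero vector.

Row-reduce the matrix with u₁, u₂, u₃, u₄ as columns; the null space gives the coefficients.
The free variable yields coefficients (1, 2, -1, 1) (any nonzero multiple also works).

u₁ + 2u₂ - u₃ + u₄ = 0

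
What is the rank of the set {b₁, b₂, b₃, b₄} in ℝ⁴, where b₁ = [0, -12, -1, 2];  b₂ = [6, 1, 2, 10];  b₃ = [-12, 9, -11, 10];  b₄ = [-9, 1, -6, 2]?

Apply Gaussian elimination to the matrix whose rows are b₁, b₂, b₃, b₄.
Exactly 4 pivots survive; hence the rank is 4.

4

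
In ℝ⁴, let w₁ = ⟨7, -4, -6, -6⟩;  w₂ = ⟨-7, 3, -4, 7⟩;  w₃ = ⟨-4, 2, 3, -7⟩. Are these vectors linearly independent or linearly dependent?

linearly independent

Place the vectors as rows of a 3×4 matrix and reduce to echelon form.
The reduction yields 3 nonzero rows, so the rank is 3.
Since rank = 3 (the number of vectors), the set is linearly independent.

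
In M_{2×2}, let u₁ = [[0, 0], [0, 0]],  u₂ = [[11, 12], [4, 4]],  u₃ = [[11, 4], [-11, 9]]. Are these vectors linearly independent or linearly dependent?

linearly dependent

Take coordinates with respect to the standard basis {E₁₁, E₁₂, E₂₁, E₂₂}.
One of the vectors is the zero vector, so the set is linearly dependent.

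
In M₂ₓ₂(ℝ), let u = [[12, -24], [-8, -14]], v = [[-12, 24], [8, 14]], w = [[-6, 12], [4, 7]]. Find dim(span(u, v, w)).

1

Represent each element by its coordinate vector in ℝ⁴.
Row-reduce the 3×4 matrix with these as rows.
The echelon form has 1 nonzero row, so the rank is 1.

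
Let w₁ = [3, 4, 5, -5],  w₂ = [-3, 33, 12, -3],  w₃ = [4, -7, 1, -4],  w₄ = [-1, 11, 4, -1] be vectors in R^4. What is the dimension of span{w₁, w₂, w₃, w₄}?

2

Apply Gaussian elimination to the matrix whose rows are w₁, w₂, w₃, w₄.
There are 2 pivot columns, so rank = 2.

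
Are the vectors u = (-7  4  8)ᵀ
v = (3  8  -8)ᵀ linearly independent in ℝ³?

Row-reduce the matrix whose columns are u, v.
The reduction yields 2 nonzero rows, so the rank is 2.
Since rank = 2 (the number of vectors), the set is linearly independent.

linearly independent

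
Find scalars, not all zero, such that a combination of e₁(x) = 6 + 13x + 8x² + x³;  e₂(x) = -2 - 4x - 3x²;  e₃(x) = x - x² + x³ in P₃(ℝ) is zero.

Take coordinates with respect to {1, x, …, x³}.
Solve the homogeneous system with e₁, e₂, e₃ as columns by row-reducing the coefficient matrix.
One solution (up to scaling) is (1, 3, -1).

e₁ + 3e₂ - e₃ = 0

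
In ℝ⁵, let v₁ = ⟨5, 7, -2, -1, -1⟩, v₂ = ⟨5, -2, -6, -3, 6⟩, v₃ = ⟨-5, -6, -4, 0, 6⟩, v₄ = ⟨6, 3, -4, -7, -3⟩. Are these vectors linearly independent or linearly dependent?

linearly independent

Row-reduce the matrix whose columns are v₁, v₂, v₃, v₄.
The reduction yields 4 nonzero rows, so the rank is 4.
Since rank = 4 (the number of vectors), the set is linearly independent.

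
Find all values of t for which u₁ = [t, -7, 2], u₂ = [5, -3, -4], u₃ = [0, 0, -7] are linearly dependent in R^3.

t = 35/3

Dependence holds iff the 3×3 matrix [u₁ u₂ u₃] is singular.
The determinant works out to 21*t - 245.
Solving 21*t - 245 = 0 yields t = 35/3.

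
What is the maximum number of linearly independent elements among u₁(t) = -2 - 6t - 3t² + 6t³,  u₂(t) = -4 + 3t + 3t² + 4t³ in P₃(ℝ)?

2

Pass to coordinate vectors with respect to the basis {1, t, …, t³}.
Apply Gaussian elimination to the matrix whose rows are u₁, u₂.
There are 2 pivot columns, so rank = 2.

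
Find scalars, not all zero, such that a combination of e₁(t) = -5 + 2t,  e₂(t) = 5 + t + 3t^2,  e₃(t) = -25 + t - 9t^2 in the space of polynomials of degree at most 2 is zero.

2e₁ - 3e₂ - e₃ = 0

Write each element as a vector in ℝ³ using {1, t, t^2}.
Solve the homogeneous system with e₁, e₂, e₃ as columns by row-reducing the coefficient matrix.
One solution (up to scaling) is (2, -3, -1).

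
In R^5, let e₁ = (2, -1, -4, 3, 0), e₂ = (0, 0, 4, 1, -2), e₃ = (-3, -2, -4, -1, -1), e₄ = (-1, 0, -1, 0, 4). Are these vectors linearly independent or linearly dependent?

linearly independent

Place the vectors as rows of a 4×5 matrix and reduce to echelon form.
The reduction yields 4 nonzero rows, so the rank is 4.
Since rank = 4 (the number of vectors), the set is linearly independent.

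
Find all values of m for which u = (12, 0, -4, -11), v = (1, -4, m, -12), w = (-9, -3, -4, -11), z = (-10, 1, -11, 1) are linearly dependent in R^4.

The set is linearly dependent precisely when det[u; v; w; z] = 0.
The determinant works out to 3675 - 525*m.
This vanishes exactly when m = 7.

m = 7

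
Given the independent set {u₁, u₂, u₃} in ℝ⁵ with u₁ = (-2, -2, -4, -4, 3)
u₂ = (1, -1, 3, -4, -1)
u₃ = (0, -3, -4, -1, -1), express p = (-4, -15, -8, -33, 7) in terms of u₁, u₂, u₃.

Write p = a₁u₁ + … + a₃u₃ and equate components.
The system has the unique solution (a₁, a₂, a₃) = (4, 4, 1).

p = 4u₁ + 4u₂ + u₃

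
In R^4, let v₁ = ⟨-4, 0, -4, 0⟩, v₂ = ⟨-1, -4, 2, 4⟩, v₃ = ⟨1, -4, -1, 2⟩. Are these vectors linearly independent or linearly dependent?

Place the vectors as rows of a 3×4 matrix and reduce to echelon form.
The reduction yields 3 nonzero rows, so the rank is 3.
Since rank = 3 (the number of vectors), the set is linearly independent.

linearly independent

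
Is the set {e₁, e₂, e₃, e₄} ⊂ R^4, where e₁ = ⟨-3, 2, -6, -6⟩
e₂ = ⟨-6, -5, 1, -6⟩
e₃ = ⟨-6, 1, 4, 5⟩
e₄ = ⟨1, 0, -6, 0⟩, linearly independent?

linearly independent

Row-reduce the matrix whose columns are e₁, e₂, e₃, e₄.
The reduction yields 4 nonzero rows, so the rank is 4.
Since rank = 4 (the number of vectors), the set is linearly independent.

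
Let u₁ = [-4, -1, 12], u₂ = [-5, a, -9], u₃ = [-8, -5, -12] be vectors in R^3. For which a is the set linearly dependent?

a = -13/4

The vectors are dependent exactly when the determinant of the matrix with rows u₁, u₂, u₃ vanishes.
Expanding, det = 144*a + 468.
Solving 144*a + 468 = 0 yields a = -13/4.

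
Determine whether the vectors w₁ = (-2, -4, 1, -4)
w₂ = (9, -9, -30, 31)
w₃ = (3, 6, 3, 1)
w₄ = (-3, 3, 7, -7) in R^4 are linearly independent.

Row-reduce the matrix whose columns are w₁, w₂, w₃, w₄.
The reduction yields 3 nonzero rows, so the rank is 3.
Since rank 3 < 4, the set is linearly dependent.

linearly dependent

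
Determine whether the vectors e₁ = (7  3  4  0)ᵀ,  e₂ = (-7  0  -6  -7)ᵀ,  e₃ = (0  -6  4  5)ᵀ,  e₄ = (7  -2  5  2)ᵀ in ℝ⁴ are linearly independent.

linearly independent

Row-reduce the matrix whose columns are e₁, e₂, e₃, e₄.
The reduction yields 4 nonzero rows, so the rank is 4.
Since rank = 4 (the number of vectors), the set is linearly independent.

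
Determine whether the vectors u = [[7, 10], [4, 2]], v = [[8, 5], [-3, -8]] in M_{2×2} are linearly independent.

linearly independent

Write each element as a coordinate vector in ℝ⁴ using {E₁₁, E₁₂, E₂₁, E₂₂}.
Row-reduce the matrix whose columns are u, v.
The reduction yields 2 nonzero rows, so the rank is 2.
Since rank = 2 (the number of vectors), the set is linearly independent.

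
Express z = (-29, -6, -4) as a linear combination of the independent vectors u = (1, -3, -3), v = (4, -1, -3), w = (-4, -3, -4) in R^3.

z = -u - 3v + 4w

Set up the augmented matrix [u | v | w | z] and row-reduce.
Back-substitution yields (a₁, a₂, a₃) = (-1, -3, 4).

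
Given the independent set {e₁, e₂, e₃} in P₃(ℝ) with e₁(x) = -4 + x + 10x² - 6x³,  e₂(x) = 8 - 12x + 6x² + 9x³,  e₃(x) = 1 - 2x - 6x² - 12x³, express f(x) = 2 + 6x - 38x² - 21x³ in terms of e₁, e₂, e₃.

Work in coordinates with respect to the standard basis {1, x, …, x³}.
Solve the system with e₁, e₂, e₃ as columns and f as the right-hand side.
Back-substitution yields (a₁, a₂, a₃) = (-2, -1, 2).

f = -2e₁ - e₂ + 2e₃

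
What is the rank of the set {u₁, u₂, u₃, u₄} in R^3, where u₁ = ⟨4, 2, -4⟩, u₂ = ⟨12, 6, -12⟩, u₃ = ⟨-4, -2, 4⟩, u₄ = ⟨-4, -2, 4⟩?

Put the 3×4 matrix [u₁|u₂|u₃|u₄] into echelon form.
There is 1 pivot column, so rank = 1.
(With 4 elements in a 3-dimensional space the rank is at most 3.)

rank 1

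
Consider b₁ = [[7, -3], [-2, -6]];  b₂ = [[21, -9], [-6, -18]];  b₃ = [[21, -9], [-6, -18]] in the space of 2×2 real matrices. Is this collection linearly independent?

linearly dependent

Take coordinates with respect to the standard basis {E₁₁, E₁₂, E₂₁, E₂₂}.
Row-reduce the matrix whose columns are b₁, b₂, b₃.
The reduction yields 1 nonzero row, so the rank is 1.
Since rank 1 < 3, the set is linearly dependent.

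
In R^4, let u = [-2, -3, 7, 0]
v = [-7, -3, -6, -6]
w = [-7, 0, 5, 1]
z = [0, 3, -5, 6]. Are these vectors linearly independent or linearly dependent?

The matrix [u|v|w|z] has determinant -1908.
A nonzero determinant means the columns are linearly independent.

linearly independent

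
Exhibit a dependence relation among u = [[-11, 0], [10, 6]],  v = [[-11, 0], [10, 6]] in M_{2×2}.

Write each element as a vector in ℝ⁴ using {E₁₁, E₁₂, E₂₁, E₂₂}.
Row-reduce the matrix with u, v as columns; the null space gives the coefficients.
One solution (up to scaling) is (1, -1).

u - v = 0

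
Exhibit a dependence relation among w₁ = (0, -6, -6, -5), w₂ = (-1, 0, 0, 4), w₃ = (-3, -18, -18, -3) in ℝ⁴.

3w₁ + 3w₂ - w₃ = 0

Write the vectors as columns of a matrix and find a nonzero vector in its null space.
A generator of the null space is (3, 3, -1).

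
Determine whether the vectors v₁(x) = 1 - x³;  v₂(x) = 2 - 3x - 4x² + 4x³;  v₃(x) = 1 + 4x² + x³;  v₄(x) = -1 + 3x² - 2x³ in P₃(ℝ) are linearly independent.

Write each element as a coordinate vector in ℝ⁴ using {1, x, …, x³}.
Row-reduce the matrix whose columns are v₁, v₂, v₃, v₄.
The reduction yields 4 nonzero rows, so the rank is 4.
Since rank = 4 (the number of vectors), the set is linearly independent.

linearly independent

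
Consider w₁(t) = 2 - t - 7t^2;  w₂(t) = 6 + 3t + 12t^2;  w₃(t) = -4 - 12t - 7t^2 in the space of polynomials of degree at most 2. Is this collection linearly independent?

linearly independent

Take coordinates with respect to the standard basis {1, t, t^2}.
Place the vectors as rows of a 3×3 matrix and reduce to echelon form.
The reduction yields 3 nonzero rows, so the rank is 3.
Since rank = 3 (the number of vectors), the set is linearly independent.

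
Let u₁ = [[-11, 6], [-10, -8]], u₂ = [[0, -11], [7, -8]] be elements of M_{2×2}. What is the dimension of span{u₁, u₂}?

dim = 2

Use coordinates relative to {E₁₁, E₁₂, E₂₁, E₂₂}.
Row-reduce the 2×4 matrix with these as rows.
There are 2 pivot columns, so rank = 2.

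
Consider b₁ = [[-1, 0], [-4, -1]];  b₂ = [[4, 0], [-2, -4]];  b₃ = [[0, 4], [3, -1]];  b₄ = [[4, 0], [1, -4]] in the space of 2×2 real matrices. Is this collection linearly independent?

linearly independent

Write each element as a coordinate vector in ℝ⁴ using {E₁₁, E₁₂, E₂₁, E₂₂}.
Form the 4×4 matrix with these as columns; its determinant is 96.
A nonzero determinant means the columns are linearly independent.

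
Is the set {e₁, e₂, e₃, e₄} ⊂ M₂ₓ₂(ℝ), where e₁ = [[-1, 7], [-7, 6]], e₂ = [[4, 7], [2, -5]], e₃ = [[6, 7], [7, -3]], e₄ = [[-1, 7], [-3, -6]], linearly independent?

linearly independent

Take coordinates with respect to the standard basis {E₁₁, E₁₂, E₂₁, E₂₂}.
The matrix [e₁|e₂|e₃|e₄] has determinant 1484.
A nonzero determinant means the columns are linearly independent.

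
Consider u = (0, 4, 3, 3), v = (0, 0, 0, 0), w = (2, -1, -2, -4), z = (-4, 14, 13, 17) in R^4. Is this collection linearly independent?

One of the vectors is the zero vector, so the set is linearly dependent.

linearly dependent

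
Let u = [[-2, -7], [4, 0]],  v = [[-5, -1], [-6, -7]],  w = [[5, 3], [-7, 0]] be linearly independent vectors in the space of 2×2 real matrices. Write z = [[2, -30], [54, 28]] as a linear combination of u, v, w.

Identify each element with its coordinate vector in ℝ⁴ via {E₁₁, E₁₂, E₂₁, E₂₂}.
Since u, v, w are independent, the coefficients expressing z are uniquely determined by a linear system.
The system has the unique solution (a₁, a₂, a₃) = (4, -4, -2).

z = 4u - 4v - 2w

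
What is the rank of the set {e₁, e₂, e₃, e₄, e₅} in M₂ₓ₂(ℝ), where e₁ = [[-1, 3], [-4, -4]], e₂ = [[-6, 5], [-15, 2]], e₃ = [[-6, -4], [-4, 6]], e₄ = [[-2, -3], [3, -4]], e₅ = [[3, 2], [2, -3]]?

Use coordinates relative to {E₁₁, E₁₂, E₂₁, E₂₂}.
Form the matrix with e₁, e₂, e₃, e₄, e₅ as columns and reduce.
Reduction leaves 3 leading entries, giving rank 3.
(With 5 elements in a 4-dimensional space the rank is at most 4.)

rank 3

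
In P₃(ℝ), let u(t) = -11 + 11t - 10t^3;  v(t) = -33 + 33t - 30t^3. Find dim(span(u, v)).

dim = 1

Represent each element by its coordinate vector in ℝ⁴.
Apply Gaussian elimination to the matrix whose rows are u, v.
There is 1 pivot column, so rank = 1.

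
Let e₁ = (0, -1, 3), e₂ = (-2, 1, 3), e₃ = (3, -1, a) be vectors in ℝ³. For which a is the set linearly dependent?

a = -6

Dependence holds iff the 3×3 matrix [e₁ e₂ e₃] is singular.
Expanding, det = -2*a - 12.
Solving -2*a - 12 = 0 yields a = -6.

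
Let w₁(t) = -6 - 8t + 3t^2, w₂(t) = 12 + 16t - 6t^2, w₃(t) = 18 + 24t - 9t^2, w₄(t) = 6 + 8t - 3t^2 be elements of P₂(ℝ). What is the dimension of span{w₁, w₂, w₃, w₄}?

Use coordinates relative to {1, t, t^2}.
Apply Gaussian elimination to the matrix whose rows are w₁, w₂, w₃, w₄.
Exactly 1 pivot survives; hence the rank is 1.
(With 4 elements in a 3-dimensional space the rank is at most 3.)

dim = 1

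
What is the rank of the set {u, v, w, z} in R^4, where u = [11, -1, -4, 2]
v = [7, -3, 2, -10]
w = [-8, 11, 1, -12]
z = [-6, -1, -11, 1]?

rank 4

Row-reduce the 4×4 matrix with these as rows.
Reduction leaves 4 leading entries, giving rank 4.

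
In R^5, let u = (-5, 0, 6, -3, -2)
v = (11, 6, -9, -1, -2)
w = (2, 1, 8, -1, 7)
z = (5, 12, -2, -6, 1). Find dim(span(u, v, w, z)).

4

Form the matrix with u, v, w, z as columns and reduce.
The echelon form has 4 nonzero rows, so the rank is 4.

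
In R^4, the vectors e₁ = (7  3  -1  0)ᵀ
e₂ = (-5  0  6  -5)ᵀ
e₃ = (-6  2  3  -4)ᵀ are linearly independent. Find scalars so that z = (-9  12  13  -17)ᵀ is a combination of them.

z = 2e₁ + e₂ + 3e₃

Solve the system with e₁, e₂, e₃ as columns and z as the right-hand side.
The system has the unique solution (α₁, α₂, α₃) = (2, 1, 3).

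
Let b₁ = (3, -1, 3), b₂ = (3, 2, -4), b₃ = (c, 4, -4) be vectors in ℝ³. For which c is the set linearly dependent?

c = 24

The set is linearly dependent precisely when det[b₁; b₂; b₃] = 0.
Expanding, det = 48 - 2*c.
This vanishes exactly when c = 24.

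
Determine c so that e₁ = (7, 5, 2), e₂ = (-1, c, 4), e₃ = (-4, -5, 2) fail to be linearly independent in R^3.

Place the vectors as rows of a 3×3 matrix; dependence ⇔ determinant zero.
The determinant works out to 22*c + 80.
Setting this to zero gives c = -40/11.

c = -40/11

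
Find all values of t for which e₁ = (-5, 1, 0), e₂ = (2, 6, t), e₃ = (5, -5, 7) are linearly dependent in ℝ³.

The set is linearly dependent precisely when det[e₁; e₂; e₃] = 0.
The determinant works out to -20*t - 224.
Solving -20*t - 224 = 0 yields t = -56/5.

t = -56/5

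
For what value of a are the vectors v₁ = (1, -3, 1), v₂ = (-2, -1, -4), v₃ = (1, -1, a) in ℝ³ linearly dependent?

The vectors are dependent exactly when the determinant of the matrix with rows v₁, v₂, v₃ vanishes.
The determinant works out to 11 - 7*a.
Setting this to zero gives a = 11/7.

a = 11/7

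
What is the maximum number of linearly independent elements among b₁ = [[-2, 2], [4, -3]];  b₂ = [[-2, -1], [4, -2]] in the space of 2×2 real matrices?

Use coordinates relative to {E₁₁, E₁₂, E₂₁, E₂₂}.
Form the matrix with b₁, b₂ as columns and reduce.
Reduction leaves 2 leading entries, giving rank 2.

2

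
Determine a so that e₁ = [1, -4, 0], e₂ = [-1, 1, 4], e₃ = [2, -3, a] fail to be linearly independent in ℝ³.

a = -20/3

Place the vectors as rows of a 3×3 matrix; dependence ⇔ determinant zero.
The determinant works out to -3*a - 20.
Setting this to zero gives a = -20/3.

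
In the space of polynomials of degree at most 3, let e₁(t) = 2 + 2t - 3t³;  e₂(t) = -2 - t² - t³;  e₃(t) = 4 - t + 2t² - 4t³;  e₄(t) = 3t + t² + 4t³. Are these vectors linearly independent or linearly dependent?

linearly independent

Write each element as a coordinate vector in ℝ⁴ using {1, t, …, t³}.
Place the vectors as rows of a 4×4 matrix and reduce to echelon form.
The reduction yields 4 nonzero rows, so the rank is 4.
Since rank = 4 (the number of vectors), the set is linearly independent.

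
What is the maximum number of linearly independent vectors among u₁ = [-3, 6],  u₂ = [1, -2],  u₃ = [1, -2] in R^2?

1

Form the matrix with u₁, u₂, u₃ as columns and reduce.
Exactly 1 pivot survives; hence the rank is 1.
(With 3 elements in a 2-dimensional space the rank is at most 2.)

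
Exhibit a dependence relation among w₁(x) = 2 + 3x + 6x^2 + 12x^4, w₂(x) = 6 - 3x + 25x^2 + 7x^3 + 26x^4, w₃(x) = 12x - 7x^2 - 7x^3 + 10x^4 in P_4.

3w₁ - w₂ - w₃ = 0

Write each element as a vector in ℝ⁵ using {1, x, …, x^4}.
Set up α₁w₁ + … + α₃w₃ = 0 and solve the homogeneous system.
One solution (up to scaling) is (3, -1, -1).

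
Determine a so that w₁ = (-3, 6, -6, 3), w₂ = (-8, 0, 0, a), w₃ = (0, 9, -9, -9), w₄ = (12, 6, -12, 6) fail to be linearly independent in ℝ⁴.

a = 24

Place the vectors as rows of a 4×4 matrix; dependence ⇔ determinant zero.
The determinant works out to 162*a - 3888.
Solving 162*a - 3888 = 0 yields a = 24.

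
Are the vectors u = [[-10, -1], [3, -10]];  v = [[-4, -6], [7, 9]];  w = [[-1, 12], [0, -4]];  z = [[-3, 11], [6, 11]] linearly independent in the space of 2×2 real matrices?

Take coordinates with respect to the standard basis {E₁₁, E₁₂, E₂₁, E₂₂}.
Place the vectors as rows of a 4×4 matrix and reduce to echelon form.
The reduction yields 4 nonzero rows, so the rank is 4.
Since rank = 4 (the number of vectors), the set is linearly independent.

linearly independent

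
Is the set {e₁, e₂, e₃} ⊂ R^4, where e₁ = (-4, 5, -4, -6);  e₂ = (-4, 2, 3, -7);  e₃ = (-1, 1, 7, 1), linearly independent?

linearly independent

Place the vectors as rows of a 3×4 matrix and reduce to echelon form.
The reduction yields 3 nonzero rows, so the rank is 3.
Since rank = 3 (the number of vectors), the set is linearly independent.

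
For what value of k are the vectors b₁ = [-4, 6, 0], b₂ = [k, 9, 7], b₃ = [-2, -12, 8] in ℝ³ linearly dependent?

k = -59/4

Dependence holds iff the 3×3 matrix [b₁ b₂ b₃] is singular.
Cofactor expansion gives det = -48*k - 708.
Setting this to zero gives k = -59/4.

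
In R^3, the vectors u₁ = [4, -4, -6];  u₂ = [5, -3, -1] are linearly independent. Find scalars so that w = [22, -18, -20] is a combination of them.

w = 3u₁ + 2u₂

Solve the system with u₁, u₂ as columns and w as the right-hand side.
Back-substitution yields (a₁, a₂) = (3, 2).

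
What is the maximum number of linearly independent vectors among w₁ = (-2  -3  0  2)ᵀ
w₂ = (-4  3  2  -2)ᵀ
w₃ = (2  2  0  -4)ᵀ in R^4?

3

Put the 4×3 matrix [w₁|w₂|w₃] into echelon form.
The echelon form has 3 nonzero rows, so the rank is 3.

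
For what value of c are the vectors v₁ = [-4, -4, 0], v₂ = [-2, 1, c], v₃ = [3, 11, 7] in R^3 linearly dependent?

c = 21/8

The vectors are dependent exactly when the determinant of the matrix with rows v₁, v₂, v₃ vanishes.
Expanding, det = 32*c - 84.
Setting this to zero gives c = 21/8.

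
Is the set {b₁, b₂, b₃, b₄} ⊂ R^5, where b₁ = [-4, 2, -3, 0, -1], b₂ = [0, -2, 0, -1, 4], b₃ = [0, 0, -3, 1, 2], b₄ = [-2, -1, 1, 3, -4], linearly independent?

linearly independent

Row-reduce the matrix whose columns are b₁, b₂, b₃, b₄.
The reduction yields 4 nonzero rows, so the rank is 4.
Since rank = 4 (the number of vectors), the set is linearly independent.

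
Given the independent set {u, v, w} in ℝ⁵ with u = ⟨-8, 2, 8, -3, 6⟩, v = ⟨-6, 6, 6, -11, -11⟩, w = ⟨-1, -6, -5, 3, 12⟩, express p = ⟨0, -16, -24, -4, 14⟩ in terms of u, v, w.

p = -2u + 2v + 4w

Solve the system with u, v, w as columns and p as the right-hand side.
The system has the unique solution (a₁, a₂, a₃) = (-2, 2, 4).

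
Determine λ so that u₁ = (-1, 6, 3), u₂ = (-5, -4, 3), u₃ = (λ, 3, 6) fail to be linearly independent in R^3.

λ = -28/5

The vectors are dependent exactly when the determinant of the matrix with rows u₁, u₂, u₃ vanishes.
Expanding, det = 30*λ + 168.
Solving 30*λ + 168 = 0 yields λ = -28/5.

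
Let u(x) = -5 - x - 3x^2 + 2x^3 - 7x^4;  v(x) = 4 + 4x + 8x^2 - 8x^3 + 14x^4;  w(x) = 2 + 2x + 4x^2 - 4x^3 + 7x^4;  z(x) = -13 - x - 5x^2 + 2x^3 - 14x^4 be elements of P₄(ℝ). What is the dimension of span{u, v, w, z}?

2

Pass to coordinate vectors with respect to the basis {1, x, …, x^4}.
Apply Gaussian elimination to the matrix whose rows are u, v, w, z.
Reduction leaves 2 leading entries, giving rank 2.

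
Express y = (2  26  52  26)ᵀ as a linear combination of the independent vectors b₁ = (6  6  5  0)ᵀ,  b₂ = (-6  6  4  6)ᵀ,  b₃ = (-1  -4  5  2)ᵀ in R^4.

y = 4b₁ + 3b₂ + 4b₃

Write y = c₁b₁ + … + c₃b₃ and equate components.
The system has the unique solution (c₁, c₂, c₃) = (4, 3, 4).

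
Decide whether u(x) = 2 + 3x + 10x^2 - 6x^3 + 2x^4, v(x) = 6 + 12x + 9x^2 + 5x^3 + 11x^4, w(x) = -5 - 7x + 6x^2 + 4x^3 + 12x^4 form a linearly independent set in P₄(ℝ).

Write each element as a coordinate vector in ℝ⁵ using {1, x, …, x^4}.
Row-reduce the matrix whose columns are u, v, w.
The reduction yields 3 nonzero rows, so the rank is 3.
Since rank = 3 (the number of vectors), the set is linearly independent.

linearly independent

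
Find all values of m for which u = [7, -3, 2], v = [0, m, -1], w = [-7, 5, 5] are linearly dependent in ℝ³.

m = -2/7

The set is linearly dependent precisely when det[u; v; w] = 0.
Cofactor expansion gives det = 49*m + 14.
Solving 49*m + 14 = 0 yields m = -2/7.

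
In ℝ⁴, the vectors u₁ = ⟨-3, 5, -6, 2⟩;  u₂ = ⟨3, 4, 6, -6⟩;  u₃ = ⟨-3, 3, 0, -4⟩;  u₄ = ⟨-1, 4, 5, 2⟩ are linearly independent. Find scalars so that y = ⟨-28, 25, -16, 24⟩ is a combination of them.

y = 3u₁ - 3u₂ + 2u₃ + 4u₄

Set up the augmented matrix [u₁ | u₂ | u₃ | u₄ | y] and row-reduce.
Back-substitution yields (a₁, …, a₄) = (3, -3, 2, 4).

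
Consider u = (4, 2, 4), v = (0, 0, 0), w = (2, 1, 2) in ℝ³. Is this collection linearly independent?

linearly dependent

One of the vectors is the zero vector, so the set is linearly dependent.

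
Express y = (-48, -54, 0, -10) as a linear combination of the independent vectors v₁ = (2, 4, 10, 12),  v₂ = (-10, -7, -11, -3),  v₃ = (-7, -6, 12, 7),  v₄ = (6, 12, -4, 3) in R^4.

y = -v₁ + 2v₂ + 2v₃ - 2v₄

Solve the system with v₁, v₂, v₃, v₄ as columns and y as the right-hand side.
Back-substitution yields (c₁, …, c₄) = (-1, 2, 2, -2).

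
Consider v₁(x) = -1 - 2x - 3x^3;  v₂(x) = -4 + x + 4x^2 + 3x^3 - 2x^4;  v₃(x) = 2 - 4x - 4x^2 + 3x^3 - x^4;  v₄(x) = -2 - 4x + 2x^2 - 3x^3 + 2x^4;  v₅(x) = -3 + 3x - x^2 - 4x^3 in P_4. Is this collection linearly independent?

Take coordinates with respect to the standard basis {1, x, …, x^4}.
Place the vectors as rows of a 5×5 matrix and reduce to echelon form.
The reduction yields 5 nonzero rows, so the rank is 5.
Since rank = 5 (the number of vectors), the set is linearly independent.

linearly independent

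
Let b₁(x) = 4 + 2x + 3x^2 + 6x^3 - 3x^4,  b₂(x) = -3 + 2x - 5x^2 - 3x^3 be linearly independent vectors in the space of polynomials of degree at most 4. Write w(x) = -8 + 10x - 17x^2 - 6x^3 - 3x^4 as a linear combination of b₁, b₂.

Identify each element with its coordinate vector in ℝ⁵ via {1, x, …, x^4}.
Write w = a₁b₁ + a₂b₂ and equate components.
Row-reducing the augmented matrix gives the unique coefficients (a₁, a₂) = (1, 4).

w = b₁ + 4b₂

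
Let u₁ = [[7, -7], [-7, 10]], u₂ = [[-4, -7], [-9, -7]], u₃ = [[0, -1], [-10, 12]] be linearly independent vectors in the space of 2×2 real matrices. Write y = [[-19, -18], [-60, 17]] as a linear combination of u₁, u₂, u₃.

Identify each element with its coordinate vector in ℝ⁴ via {E₁₁, E₁₂, E₂₁, E₂₂}.
Since u₁, u₂, u₃ are independent, the coefficients expressing y are uniquely determined by a linear system.
Row-reducing the augmented matrix gives the unique coefficients (c₁, c₂, c₃) = (-1, 3, 4).

y = -u₁ + 3u₂ + 4u₃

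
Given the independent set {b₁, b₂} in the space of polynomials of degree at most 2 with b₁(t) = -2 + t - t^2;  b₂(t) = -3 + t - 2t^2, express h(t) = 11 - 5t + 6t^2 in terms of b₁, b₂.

Identify each element with its coordinate vector in ℝ³ via {1, t, t^2}.
Write h = a₁b₁ + a₂b₂ and equate components.
Back-substitution yields (a₁, a₂) = (-4, -1).

h = -4b₁ - b₂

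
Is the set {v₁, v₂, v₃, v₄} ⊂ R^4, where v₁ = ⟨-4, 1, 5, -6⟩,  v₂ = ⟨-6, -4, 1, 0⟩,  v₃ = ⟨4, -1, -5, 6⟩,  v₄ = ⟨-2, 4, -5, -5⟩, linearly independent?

linearly dependent

The matrix [v₁|v₂|v₃|v₄] has determinant 0.
A zero determinant means the columns are linearly dependent.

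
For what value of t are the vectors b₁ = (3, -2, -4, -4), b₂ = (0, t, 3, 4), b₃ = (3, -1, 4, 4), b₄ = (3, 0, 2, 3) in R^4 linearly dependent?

t = 13/8

Dependence holds iff the 4×4 matrix [b₁ b₂ b₃ b₄] is singular.
The determinant works out to 24*t - 39.
Solving 24*t - 39 = 0 yields t = 13/8.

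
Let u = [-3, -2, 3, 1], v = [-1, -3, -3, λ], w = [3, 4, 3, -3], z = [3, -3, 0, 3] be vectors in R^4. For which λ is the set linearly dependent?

The set is linearly dependent precisely when det[u; v; w; z] = 0.
Cofactor expansion gives det = 270 - 108*λ.
This vanishes exactly when λ = 5/2.

λ = 5/2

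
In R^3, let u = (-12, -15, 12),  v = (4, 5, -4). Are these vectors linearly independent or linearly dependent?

linearly dependent

Row-reduce the matrix whose columns are u, v.
The reduction yields 1 nonzero row, so the rank is 1.
Since rank 1 < 2, the set is linearly dependent.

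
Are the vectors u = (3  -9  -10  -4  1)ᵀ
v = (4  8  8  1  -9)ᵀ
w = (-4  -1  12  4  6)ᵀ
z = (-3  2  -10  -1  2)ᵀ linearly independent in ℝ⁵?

Row-reduce the matrix whose columns are u, v, w, z.
The reduction yields 3 nonzero rows, so the rank is 3.
Since rank 3 < 4, the set is linearly dependent.
Indeed u + v + w + z = 0.

linearly dependent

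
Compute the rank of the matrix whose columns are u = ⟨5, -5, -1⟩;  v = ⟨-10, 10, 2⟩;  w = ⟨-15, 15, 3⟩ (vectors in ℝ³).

rank 1

Form the matrix with u, v, w as columns and reduce.
The echelon form has 1 nonzero row, so the rank is 1.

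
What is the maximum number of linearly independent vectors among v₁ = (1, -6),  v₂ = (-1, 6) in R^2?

Form the matrix with v₁, v₂ as columns and reduce.
The echelon form has 1 nonzero row, so the rank is 1.

1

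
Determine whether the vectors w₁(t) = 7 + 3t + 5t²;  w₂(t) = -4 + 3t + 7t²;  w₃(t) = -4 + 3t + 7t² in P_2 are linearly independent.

linearly dependent

Take coordinates with respect to the standard basis {1, t, t²}.
Two of the vectors are equal, giving an immediate dependence.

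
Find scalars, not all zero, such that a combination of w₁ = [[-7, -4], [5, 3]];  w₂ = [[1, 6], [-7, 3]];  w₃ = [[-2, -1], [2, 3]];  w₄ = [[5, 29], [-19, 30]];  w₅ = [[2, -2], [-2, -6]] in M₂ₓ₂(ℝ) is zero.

Pass to coordinate vectors relative to the basis {E₁₁, E₁₂, E₂₁, E₂₂}.
Solve the homogeneous system with w₁, w₂, w₃, w₄, w₅ as columns by row-reducing the coefficient matrix.
A generator of the null space is (2, -3, -3, 1, 3).

2w₁ - 3w₂ - 3w₃ + w₄ + 3w₅ = 0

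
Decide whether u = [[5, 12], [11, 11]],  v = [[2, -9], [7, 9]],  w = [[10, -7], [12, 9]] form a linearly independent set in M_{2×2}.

linearly independent

Write each element as a coordinate vector in ℝ⁴ using {E₁₁, E₁₂, E₂₁, E₂₂}.
Row-reduce the matrix whose columns are u, v, w.
The reduction yields 3 nonzero rows, so the rank is 3.
Since rank = 3 (the number of vectors), the set is linearly independent.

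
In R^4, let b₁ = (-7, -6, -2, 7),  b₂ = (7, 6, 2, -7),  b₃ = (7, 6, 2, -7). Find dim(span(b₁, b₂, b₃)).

Apply Gaussian elimination to the matrix whose rows are b₁, b₂, b₃.
The echelon form has 1 nonzero row, so the rank is 1.

dim = 1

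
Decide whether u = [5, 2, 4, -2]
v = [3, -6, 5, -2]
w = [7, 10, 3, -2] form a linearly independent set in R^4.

Row-reduce the matrix whose columns are u, v, w.
The reduction yields 2 nonzero rows, so the rank is 2.
Since rank 2 < 3, the set is linearly dependent.
Indeed 2u - v - w = 0.

linearly dependent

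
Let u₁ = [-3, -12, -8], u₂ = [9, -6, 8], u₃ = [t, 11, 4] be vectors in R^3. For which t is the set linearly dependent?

t = -1/6

The vectors are dependent exactly when the determinant of the matrix with rows u₁, u₂, u₃ vanishes.
Cofactor expansion gives det = -144*t - 24.
Solving -144*t - 24 = 0 yields t = -1/6.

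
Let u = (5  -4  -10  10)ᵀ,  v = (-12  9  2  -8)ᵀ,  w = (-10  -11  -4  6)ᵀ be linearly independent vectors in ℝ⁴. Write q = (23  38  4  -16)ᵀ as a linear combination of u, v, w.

Solve the system with u, v, w as columns and q as the right-hand side.
Back-substitution yields (c₁, c₂, c₃) = (1, 1, -3).

q = u + v - 3w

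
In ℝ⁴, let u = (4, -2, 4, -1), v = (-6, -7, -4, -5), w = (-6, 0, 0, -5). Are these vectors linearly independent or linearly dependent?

Row-reduce the matrix whose columns are u, v, w.
The reduction yields 3 nonzero rows, so the rank is 3.
Since rank = 3 (the number of vectors), the set is linearly independent.

linearly independent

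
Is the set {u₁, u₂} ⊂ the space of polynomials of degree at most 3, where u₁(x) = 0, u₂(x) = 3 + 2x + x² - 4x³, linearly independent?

linearly dependent

Take coordinates with respect to the standard basis {1, x, …, x³}.
One of the vectors is the zero vector, so the set is linearly dependent.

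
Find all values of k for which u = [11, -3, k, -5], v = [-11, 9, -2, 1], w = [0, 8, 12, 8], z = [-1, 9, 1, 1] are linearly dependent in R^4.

The vectors are dependent exactly when the determinant of the matrix with rows u, v, w, z vanishes.
The determinant works out to 640*k + 2720.
This vanishes exactly when k = -17/4.

k = -17/4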